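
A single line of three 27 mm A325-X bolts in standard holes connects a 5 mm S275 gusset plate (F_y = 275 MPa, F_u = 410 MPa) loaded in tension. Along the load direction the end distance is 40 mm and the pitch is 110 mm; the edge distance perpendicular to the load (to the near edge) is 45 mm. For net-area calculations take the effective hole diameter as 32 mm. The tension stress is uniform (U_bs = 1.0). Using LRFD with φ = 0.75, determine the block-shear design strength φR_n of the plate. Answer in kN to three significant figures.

205 kN

Shear plane L_v = 40 + 2·110 = 260 mm; A_gv = 260 × 5 = 1300 mm².
A_nv = (260 − 2.5·32) × 5 = 900 mm².
A_nt = (45 − 0.5·32) × 5 = 145 mm².
0.6 F_u A_nv = 221.4 kN; 0.6 F_y A_gv = 214.5 kN → shear yielding governs the shear term.
R_n = 214.5 + 1.0 × 410 × 145 / 1000 = 273.9 kN.
Design strength φR_n = 0.75 × 273.9 = 205 kN.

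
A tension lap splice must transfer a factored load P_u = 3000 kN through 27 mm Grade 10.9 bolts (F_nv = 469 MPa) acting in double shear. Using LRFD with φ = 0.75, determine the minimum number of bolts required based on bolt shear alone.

8 bolts

A_b = π·27²/4 = 572.6 mm².
Per-bolt design strength φR_n = 0.75 × 469 × 572.6 × 2 / 1000 = 402.8 kN.
n ≥ 3000 / 402.8 = 7.448 → use 8 bolts.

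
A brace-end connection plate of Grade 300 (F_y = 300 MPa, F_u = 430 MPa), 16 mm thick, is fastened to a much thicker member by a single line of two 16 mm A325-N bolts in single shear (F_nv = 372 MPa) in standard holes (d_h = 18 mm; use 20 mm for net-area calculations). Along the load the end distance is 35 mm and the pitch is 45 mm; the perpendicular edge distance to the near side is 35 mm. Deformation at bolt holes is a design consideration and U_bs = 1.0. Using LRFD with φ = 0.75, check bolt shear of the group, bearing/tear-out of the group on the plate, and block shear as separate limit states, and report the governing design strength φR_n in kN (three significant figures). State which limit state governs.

112 kN (bolt shear governs)

Bolt shear: A_b = π·16²/4 = 201.1 mm²; R_n = 372 × 201.1 × 2 × 1 / 1000 = 149.6 kN → 0.75 × 149.6 = 112 kN.
Bearing: edge l_c = 26, r_n = 214.7 kN; interior l_c = 27, r_n = 222.9 kN; R_n = 214.7 + 1·222.9 = 437.6 kN → 328 kN.
Block shear: A_gv = 1280, A_nv = 800, A_nt = 400 mm²; R_n = min(0.6F_uA_nv, 0.6F_yA_gv) + U_bs·F_u·A_nt = 378.4 kN → 284 kN.
Bolt shear governs: 112 kN.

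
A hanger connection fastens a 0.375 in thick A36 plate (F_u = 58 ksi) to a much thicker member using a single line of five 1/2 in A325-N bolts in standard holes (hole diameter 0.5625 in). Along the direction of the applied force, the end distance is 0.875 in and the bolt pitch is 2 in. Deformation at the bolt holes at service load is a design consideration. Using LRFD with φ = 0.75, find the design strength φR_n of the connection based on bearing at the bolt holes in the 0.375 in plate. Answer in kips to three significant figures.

89.9 kips

Per bolt r_n = 1.2 l_c t F_u ≤ 2.4 d t F_u; upper limit = 2.4 × 0.5 × 0.375 × 58 = 26.1 kips.
Edge bolt: l_c = 0.875 − 0.5625/2 = 0.5938 in → 1.2 × 0.5938 × 0.375 × 58 = 15.5 → r_n = 15.5 kips.
Interior bolts: l_c = 2 − 0.5625 = 1.438 in → 1.2 × 1.438 × 0.375 × 58 = 37.52 → r_n = 26.1 kips.
R_n = 1 × 15.5 + 4 × 26.1 = 119.9 kips.
Design strength φR_n = 0.75 × 119.9 = 89.9 kips.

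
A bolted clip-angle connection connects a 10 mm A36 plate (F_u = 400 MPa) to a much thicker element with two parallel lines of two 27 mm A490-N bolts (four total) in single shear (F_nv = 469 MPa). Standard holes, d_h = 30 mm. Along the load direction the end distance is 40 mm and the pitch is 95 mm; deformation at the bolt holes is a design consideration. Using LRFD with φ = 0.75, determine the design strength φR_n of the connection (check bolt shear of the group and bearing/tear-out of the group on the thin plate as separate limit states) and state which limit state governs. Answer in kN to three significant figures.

569 kN (bearing governs)

Bolt shear: A_b = π·27²/4 = 572.6 mm²; R_n = 469 × 572.6 × 4 × 1 / 1000 = 1074 kN → 0.75 × 1074 = 806 kN.
Bearing (1.2 l_c t F_u ≤ 2.4 d t F_u): upper limit = 2.4·27·10·400 / 1000 = 259.2 kN.
  Edge l_c = 40 − 30/2 = 25 → r_n = 120 kN; interior l_c = 95 − 30 = 65 → r_n = 259.2 kN.
  R_n,bearing = 2·120 + 2·259.2 = 758.4 kN → 0.75 × 758.4 = 569 kN.
Bearing governs: 569 kN.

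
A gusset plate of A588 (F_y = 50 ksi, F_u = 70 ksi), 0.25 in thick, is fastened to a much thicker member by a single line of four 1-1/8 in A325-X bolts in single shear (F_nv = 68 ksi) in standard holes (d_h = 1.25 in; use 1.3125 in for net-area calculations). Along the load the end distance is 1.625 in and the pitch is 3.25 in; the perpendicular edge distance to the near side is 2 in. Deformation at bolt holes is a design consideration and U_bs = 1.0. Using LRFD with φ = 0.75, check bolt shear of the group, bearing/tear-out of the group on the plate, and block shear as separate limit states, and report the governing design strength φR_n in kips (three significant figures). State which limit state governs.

Bolt shear: A_b = π·1.125²/4 = 0.994 in²; R_n = 68 × 0.994 × 4 × 1 = 270.4 kips → 0.75 × 270.4 = 203 kips.
Bearing: edge l_c = 1, r_n = 21 kips; interior l_c = 2, r_n = 42 kips; R_n = 21 + 3·42 = 147 kips → 110 kips.
Block shear: A_gv = 2.844, A_nv = 1.695, A_nt = 0.3359 in²; R_n = min(0.6F_uA_nv, 0.6F_yA_gv) + U_bs·F_u·A_nt = 94.72 kips → 71 kips.
Block shear governs: 71 kips.

71 kips (block shear governs)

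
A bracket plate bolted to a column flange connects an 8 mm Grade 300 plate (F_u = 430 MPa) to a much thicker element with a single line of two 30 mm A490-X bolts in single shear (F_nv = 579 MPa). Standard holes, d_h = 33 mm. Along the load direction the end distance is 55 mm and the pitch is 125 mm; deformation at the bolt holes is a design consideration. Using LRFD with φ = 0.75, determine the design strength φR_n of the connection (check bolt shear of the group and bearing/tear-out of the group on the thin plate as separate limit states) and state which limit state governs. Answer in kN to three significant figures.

305 kN (bearing governs)

Bolt shear: A_b = π·30²/4 = 706.9 mm²; R_n = 579 × 706.9 × 2 × 1 / 1000 = 818.5 kN → 0.75 × 818.5 = 614 kN.
Bearing (1.2 l_c t F_u ≤ 2.4 d t F_u): upper limit = 2.4·30·8·430 / 1000 = 247.7 kN.
  Edge l_c = 55 − 33/2 = 38.5 → r_n = 158.9 kN; interior l_c = 125 − 33 = 92 → r_n = 247.7 kN.
  R_n,bearing = 1·158.9 + 1·247.7 = 406.6 kN → 0.75 × 406.6 = 305 kN.
Bearing governs: 305 kN.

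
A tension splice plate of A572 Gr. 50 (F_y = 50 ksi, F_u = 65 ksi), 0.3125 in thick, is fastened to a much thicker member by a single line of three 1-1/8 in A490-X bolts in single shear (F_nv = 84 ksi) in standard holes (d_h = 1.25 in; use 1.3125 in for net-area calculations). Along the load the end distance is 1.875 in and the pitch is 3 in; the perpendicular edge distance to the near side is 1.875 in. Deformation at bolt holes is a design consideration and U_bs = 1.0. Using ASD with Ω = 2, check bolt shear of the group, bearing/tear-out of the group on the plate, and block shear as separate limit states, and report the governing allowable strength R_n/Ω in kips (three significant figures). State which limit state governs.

Bolt shear: A_b = π·1.125²/4 = 0.994 in²; R_n = 84 × 0.994 × 3 × 1 = 250.5 kips → 250.5 / 2 = 125 kips.
Bearing: edge l_c = 1.25, r_n = 30.47 kips; interior l_c = 1.75, r_n = 42.66 kips; R_n = 30.47 + 2·42.66 = 115.8 kips → 57.9 kips.
Block shear: A_gv = 2.461, A_nv = 1.436, A_nt = 0.3809 in²; R_n = min(0.6F_uA_nv, 0.6F_yA_gv) + U_bs·F_u·A_nt = 80.74 kips → 40.4 kips.
Block shear governs: 40.4 kips.

40.4 kips (block shear governs)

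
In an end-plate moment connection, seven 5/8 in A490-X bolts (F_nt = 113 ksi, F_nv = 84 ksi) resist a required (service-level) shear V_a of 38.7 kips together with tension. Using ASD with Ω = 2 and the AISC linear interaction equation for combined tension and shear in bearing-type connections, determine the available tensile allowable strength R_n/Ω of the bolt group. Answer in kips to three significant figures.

106 kips

A_b = π·0.625²/4 = 0.3068 in²; f_rv = 38.7 / (7 × 0.3068) = 18.02 ksi.
F'_nt = 1.3 F_nt − (Ω F_nt / F_nv) f_rv = 1.3·113 − (2·113/84)·18.02 = 98.42 ksi, capped at F_nt → F'_nt = 98.42 ksi.
R_n = F'_nt · A_b · n = 98.42 × 0.3068 × 7 = 211.4 kips.
Allowable strength R_n/Ω = 211.4 / 2 = 106 kips.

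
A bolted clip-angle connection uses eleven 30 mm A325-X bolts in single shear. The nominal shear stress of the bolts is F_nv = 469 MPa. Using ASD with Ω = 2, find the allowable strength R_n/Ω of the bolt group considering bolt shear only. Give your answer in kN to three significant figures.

A_b = π × 30² / 4 = 706.9 mm².
R_n = F_nv · A_b · n · n_s = 469 × 706.9 × 11 × 1 / 1000 = 3647 kN.
Allowable strength R_n/Ω = 3647 / 2 = 1820 kN.

1820 kN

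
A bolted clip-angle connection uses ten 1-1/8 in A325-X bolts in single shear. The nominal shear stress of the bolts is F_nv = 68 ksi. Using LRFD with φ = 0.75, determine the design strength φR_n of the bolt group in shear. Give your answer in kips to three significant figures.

507 kips

A_b = π × 1.125² / 4 = 0.994 in².
R_n = F_nv · A_b · n · n_s = 68 × 0.994 × 10 × 1 = 675.9 kips.
Design strength φR_n = 0.75 × 675.9 = 507 kips.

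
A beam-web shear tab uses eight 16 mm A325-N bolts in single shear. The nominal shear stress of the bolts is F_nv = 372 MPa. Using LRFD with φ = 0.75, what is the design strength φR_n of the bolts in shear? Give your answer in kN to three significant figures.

A_b = π × 16² / 4 = 201.1 mm².
R_n = F_nv · A_b · n · n_s = 372 × 201.1 × 8 × 1 / 1000 = 598.4 kN.
Design strength φR_n = 0.75 × 598.4 = 449 kN.

449 kN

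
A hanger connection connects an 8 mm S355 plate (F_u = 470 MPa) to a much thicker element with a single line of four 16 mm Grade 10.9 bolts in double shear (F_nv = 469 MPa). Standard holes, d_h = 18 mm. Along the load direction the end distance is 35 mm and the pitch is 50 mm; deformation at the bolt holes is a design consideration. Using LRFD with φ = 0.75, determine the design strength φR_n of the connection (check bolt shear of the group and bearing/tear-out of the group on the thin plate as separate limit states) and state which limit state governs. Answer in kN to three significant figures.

413 kN (bearing governs)

Bolt shear: A_b = π·16²/4 = 201.1 mm²; R_n = 469 × 201.1 × 4 × 2 / 1000 = 754.4 kN → 0.75 × 754.4 = 566 kN.
Bearing (1.2 l_c t F_u ≤ 2.4 d t F_u): upper limit = 2.4·16·8·470 / 1000 = 144.4 kN.
  Edge l_c = 35 − 18/2 = 26 → r_n = 117.3 kN; interior l_c = 50 − 18 = 32 → r_n = 144.4 kN.
  R_n,bearing = 1·117.3 + 3·144.4 = 550.5 kN → 0.75 × 550.5 = 413 kN.
Bearing governs: 413 kN.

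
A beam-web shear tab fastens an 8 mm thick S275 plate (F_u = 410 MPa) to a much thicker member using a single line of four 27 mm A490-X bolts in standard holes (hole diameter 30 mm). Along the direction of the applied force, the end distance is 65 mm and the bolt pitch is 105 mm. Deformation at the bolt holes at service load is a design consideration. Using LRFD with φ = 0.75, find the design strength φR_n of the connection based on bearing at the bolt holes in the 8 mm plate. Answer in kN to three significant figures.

Per bolt r_n = 1.2 l_c t F_u ≤ 2.4 d t F_u; upper limit = 2.4 × 27 × 8 × 410 / 1000 = 212.5 kN.
Edge bolt: l_c = 65 − 30/2 = 50 mm → 1.2 × 50 × 8 × 410 / 1000 = 196.8 → r_n = 196.8 kN.
Interior bolts: l_c = 105 − 30 = 75 mm → 1.2 × 75 × 8 × 410 / 1000 = 295.2 → r_n = 212.5 kN.
R_n = 1 × 196.8 + 3 × 212.5 = 834.4 kN.
Design strength φR_n = 0.75 × 834.4 = 626 kN.

626 kN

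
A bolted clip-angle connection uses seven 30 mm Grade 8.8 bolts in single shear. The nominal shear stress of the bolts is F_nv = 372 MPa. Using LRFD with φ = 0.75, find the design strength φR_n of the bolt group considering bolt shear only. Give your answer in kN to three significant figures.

A_b = π × 30² / 4 = 706.9 mm².
R_n = F_nv · A_b · n · n_s = 372 × 706.9 × 7 × 1 / 1000 = 1841 kN.
Design strength φR_n = 0.75 × 1841 = 1380 kN.

1380 kN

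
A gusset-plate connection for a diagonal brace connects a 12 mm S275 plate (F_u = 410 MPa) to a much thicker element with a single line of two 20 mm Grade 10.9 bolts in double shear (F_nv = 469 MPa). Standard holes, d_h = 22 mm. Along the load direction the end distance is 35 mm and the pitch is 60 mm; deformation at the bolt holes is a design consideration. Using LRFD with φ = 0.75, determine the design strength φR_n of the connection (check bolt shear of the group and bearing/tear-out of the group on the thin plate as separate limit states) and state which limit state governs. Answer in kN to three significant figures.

275 kN (bearing governs)

Bolt shear: A_b = π·20²/4 = 314.2 mm²; R_n = 469 × 314.2 × 2 × 2 / 1000 = 589.4 kN → 0.75 × 589.4 = 442 kN.
Bearing (1.2 l_c t F_u ≤ 2.4 d t F_u): upper limit = 2.4·20·12·410 / 1000 = 236.2 kN.
  Edge l_c = 35 − 22/2 = 24 → r_n = 141.7 kN; interior l_c = 60 − 22 = 38 → r_n = 224.4 kN.
  R_n,bearing = 1·141.7 + 1·224.4 = 366 kN → 0.75 × 366 = 275 kN.
Bearing governs: 275 kN.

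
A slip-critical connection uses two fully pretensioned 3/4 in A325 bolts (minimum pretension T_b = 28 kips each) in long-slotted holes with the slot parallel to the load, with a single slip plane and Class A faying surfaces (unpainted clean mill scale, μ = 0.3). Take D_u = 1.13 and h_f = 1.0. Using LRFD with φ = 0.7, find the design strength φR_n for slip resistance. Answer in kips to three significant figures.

13.3 kips

R_n = μ · D_u · h_f · T_b · n_s · n_b = 0.3 × 1.13 × 1.0 × 28 × 1 × 2 = 18.98 kips.
Design strength φR_n = 0.7 × 18.98 = 13.3 kips.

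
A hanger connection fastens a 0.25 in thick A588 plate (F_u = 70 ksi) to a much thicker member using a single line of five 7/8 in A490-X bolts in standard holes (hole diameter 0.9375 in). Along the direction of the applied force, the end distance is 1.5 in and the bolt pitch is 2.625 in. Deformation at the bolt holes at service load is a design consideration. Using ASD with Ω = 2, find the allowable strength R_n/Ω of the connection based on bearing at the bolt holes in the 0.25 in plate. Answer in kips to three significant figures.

81.7 kips

Per bolt r_n = 1.2 l_c t F_u ≤ 2.4 d t F_u; upper limit = 2.4 × 0.875 × 0.25 × 70 = 36.75 kips.
Edge bolt: l_c = 1.5 − 0.9375/2 = 1.031 in → 1.2 × 1.031 × 0.25 × 70 = 21.66 → r_n = 21.66 kips.
Interior bolts: l_c = 2.625 − 0.9375 = 1.688 in → 1.2 × 1.688 × 0.25 × 70 = 35.44 → r_n = 35.44 kips.
R_n = 1 × 21.66 + 4 × 35.44 = 163.4 kips.
Allowable strength R_n/Ω = 163.4 / 2 = 81.7 kips.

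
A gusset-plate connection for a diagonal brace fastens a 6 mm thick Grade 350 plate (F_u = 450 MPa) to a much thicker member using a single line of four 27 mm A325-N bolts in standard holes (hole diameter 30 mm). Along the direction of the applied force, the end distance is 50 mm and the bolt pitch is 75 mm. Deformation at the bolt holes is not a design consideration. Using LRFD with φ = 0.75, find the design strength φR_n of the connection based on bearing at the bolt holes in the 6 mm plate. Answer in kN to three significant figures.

Per bolt r_n = 1.5 l_c t F_u ≤ 3.0 d t F_u; upper limit = 3.0 × 27 × 6 × 450 / 1000 = 218.7 kN.
Edge bolt: l_c = 50 − 30/2 = 35 mm → 1.5 × 35 × 6 × 450 / 1000 = 141.8 → r_n = 141.8 kN.
Interior bolts: l_c = 75 − 30 = 45 mm → 1.5 × 45 × 6 × 450 / 1000 = 182.2 → r_n = 182.2 kN.
R_n = 1 × 141.8 + 3 × 182.2 = 688.5 kN.
Design strength φR_n = 0.75 × 688.5 = 516 kN.

516 kN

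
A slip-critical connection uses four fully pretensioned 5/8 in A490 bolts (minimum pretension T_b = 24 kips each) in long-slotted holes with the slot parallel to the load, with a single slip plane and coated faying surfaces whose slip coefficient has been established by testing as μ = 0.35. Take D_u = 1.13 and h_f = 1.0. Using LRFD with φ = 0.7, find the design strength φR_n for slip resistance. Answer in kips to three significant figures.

R_n = μ · D_u · h_f · T_b · n_s · n_b = 0.35 × 1.13 × 1.0 × 24 × 1 × 4 = 37.97 kips.
Design strength φR_n = 0.7 × 37.97 = 26.6 kips.

26.6 kips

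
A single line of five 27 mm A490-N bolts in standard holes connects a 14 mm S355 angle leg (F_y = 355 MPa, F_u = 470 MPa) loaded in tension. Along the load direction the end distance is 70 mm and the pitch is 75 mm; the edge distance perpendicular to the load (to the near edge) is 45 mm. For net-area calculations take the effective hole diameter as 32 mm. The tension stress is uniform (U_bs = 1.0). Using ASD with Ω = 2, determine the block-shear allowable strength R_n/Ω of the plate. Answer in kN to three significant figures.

542 kN

Shear plane L_v = 70 + 4·75 = 370 mm; A_gv = 370 × 14 = 5180 mm².
A_nv = (370 − 4.5·32) × 14 = 3164 mm².
A_nt = (45 − 0.5·32) × 14 = 406 mm².
0.6 F_u A_nv = 892.2 kN; 0.6 F_y A_gv = 1103 kN → shear rupture governs the shear term.
R_n = 892.2 + 1.0 × 470 × 406 / 1000 = 1083 kN.
Allowable strength R_n/Ω = 1083 / 2 = 542 kN.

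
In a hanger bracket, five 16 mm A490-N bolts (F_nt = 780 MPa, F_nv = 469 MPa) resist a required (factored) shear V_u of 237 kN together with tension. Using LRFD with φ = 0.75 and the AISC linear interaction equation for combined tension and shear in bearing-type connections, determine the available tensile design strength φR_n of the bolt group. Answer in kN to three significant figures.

370 kN

A_b = π·16²/4 = 201.1 mm²; f_rv = 237 × 1000 / (5 × 201.1) = 235.7 MPa.
F'_nt = 1.3 F_nt − (F_nt / φF_nv) f_rv = 1.3·780 − (780/(0.75·469))·235.7 = 491.2 MPa, capped at F_nt → F'_nt = 491.2 MPa.
R_n = F'_nt · A_b · n = 491.2 × 201.1 × 5 / 1000 = 493.8 kN.
Design strength φR_n = 0.75 × 493.8 = 370 kN.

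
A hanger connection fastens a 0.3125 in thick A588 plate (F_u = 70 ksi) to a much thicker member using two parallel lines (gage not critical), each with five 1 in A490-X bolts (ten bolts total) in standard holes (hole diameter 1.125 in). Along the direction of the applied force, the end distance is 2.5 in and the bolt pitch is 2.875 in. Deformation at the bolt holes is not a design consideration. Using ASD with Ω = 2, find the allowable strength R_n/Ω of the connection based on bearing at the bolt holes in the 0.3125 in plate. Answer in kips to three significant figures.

293 kips

Per bolt r_n = 1.5 l_c t F_u ≤ 3.0 d t F_u; upper limit = 3.0 × 1 × 0.3125 × 70 = 65.62 kips.
Edge bolt: l_c = 2.5 − 1.125/2 = 1.938 in → 1.5 × 1.938 × 0.3125 × 70 = 63.57 → r_n = 63.57 kips.
Interior bolts: l_c = 2.875 − 1.125 = 1.75 in → 1.5 × 1.75 × 0.3125 × 70 = 57.42 → r_n = 57.42 kips.
R_n = 2 × 63.57 + 8 × 57.42 = 586.5 kips.
Allowable strength R_n/Ω = 586.5 / 2 = 293 kips.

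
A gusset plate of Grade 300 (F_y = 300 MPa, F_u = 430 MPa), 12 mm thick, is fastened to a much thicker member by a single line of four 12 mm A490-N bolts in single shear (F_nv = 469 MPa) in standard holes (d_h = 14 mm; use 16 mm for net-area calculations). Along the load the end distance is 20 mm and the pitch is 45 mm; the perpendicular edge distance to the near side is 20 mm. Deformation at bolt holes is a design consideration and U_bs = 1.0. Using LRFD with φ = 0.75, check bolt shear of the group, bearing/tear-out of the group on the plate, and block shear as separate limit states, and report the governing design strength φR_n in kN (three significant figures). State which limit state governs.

Bolt shear: A_b = π·12²/4 = 113.1 mm²; R_n = 469 × 113.1 × 4 × 1 / 1000 = 212.2 kN → 0.75 × 212.2 = 159 kN.
Bearing: edge l_c = 13, r_n = 80.5 kN; interior l_c = 31, r_n = 148.6 kN; R_n = 80.5 + 3·148.6 = 526.3 kN → 395 kN.
Block shear: A_gv = 1860, A_nv = 1188, A_nt = 144 mm²; R_n = min(0.6F_uA_nv, 0.6F_yA_gv) + U_bs·F_u·A_nt = 368.4 kN → 276 kN.
Bolt shear governs: 159 kN.

159 kN (bolt shear governs)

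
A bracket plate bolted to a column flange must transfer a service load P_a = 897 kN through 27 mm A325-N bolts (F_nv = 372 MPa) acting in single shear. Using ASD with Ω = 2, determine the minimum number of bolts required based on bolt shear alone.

9 bolts

A_b = π·27²/4 = 572.6 mm².
Per-bolt allowable strength R_n/Ω = 372 × 572.6 × 1 / 1000 / 2 = 106.5 kN.
n ≥ 897 / 106.5 = 8.423 → use 9 bolts.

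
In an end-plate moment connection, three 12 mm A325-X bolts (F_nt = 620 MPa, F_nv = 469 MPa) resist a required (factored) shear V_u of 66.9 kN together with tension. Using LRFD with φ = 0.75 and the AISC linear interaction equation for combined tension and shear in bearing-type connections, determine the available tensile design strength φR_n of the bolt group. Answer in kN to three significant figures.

A_b = π·12²/4 = 113.1 mm²; f_rv = 66.9 × 1000 / (3 × 113.1) = 197.2 MPa.
F'_nt = 1.3 F_nt − (F_nt / φF_nv) f_rv = 1.3·620 − (620/(0.75·469))·197.2 = 458.5 MPa, capped at F_nt → F'_nt = 458.5 MPa.
R_n = F'_nt · A_b · n = 458.5 × 113.1 × 3 / 1000 = 155.6 kN.
Design strength φR_n = 0.75 × 155.6 = 117 kN.

117 kN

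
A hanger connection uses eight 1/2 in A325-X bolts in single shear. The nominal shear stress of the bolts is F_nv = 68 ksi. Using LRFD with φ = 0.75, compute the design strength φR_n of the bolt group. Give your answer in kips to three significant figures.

A_b = π × 0.5² / 4 = 0.1963 in².
R_n = F_nv · A_b · n · n_s = 68 × 0.1963 × 8 × 1 = 106.8 kips.
Design strength φR_n = 0.75 × 106.8 = 80.1 kips.

80.1 kips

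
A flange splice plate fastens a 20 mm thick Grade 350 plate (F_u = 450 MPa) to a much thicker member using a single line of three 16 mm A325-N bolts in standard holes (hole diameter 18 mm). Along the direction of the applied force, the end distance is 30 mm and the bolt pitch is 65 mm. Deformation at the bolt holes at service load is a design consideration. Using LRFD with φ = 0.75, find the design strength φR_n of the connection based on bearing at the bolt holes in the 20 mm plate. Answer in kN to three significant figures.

688 kN

Per bolt r_n = 1.2 l_c t F_u ≤ 2.4 d t F_u; upper limit = 2.4 × 16 × 20 × 450 / 1000 = 345.6 kN.
Edge bolt: l_c = 30 − 18/2 = 21 mm → 1.2 × 21 × 20 × 450 / 1000 = 226.8 → r_n = 226.8 kN.
Interior bolts: l_c = 65 − 18 = 47 mm → 1.2 × 47 × 20 × 450 / 1000 = 507.6 → r_n = 345.6 kN.
R_n = 1 × 226.8 + 2 × 345.6 = 918 kN.
Design strength φR_n = 0.75 × 918 = 688 kN.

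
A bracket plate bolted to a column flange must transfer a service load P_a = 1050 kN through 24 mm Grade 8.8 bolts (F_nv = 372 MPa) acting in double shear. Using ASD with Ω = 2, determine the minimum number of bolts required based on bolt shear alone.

A_b = π·24²/4 = 452.4 mm².
Per-bolt allowable strength R_n/Ω = 372 × 452.4 × 2 / 1000 / 2 = 168.3 kN.
n ≥ 1050 / 168.3 = 6.239 → use 7 bolts.

7 bolts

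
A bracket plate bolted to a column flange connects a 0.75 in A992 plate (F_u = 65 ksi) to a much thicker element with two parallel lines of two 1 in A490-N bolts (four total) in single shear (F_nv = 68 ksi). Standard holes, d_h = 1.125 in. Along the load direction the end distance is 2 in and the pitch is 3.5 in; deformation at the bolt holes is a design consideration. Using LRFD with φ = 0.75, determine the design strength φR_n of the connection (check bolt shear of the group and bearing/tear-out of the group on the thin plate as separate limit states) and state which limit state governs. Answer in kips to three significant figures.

160 kips (bolt shear governs)

Bolt shear: A_b = π·1²/4 = 0.7854 in²; R_n = 68 × 0.7854 × 4 × 1 = 213.6 kips → 0.75 × 213.6 = 160 kips.
Bearing (1.2 l_c t F_u ≤ 2.4 d t F_u): upper limit = 2.4·1·0.75·65 = 117 kips.
  Edge l_c = 2 − 1.125/2 = 1.438 → r_n = 84.09 kips; interior l_c = 3.5 − 1.125 = 2.375 → r_n = 117 kips.
  R_n,bearing = 2·84.09 + 2·117 = 402.2 kips → 0.75 × 402.2 = 302 kips.
Bolt shear governs: 160 kips.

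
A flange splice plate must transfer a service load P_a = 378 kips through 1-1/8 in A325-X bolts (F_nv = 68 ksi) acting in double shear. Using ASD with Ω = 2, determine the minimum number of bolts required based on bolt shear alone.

A_b = π·1.125²/4 = 0.994 in².
Per-bolt allowable strength R_n/Ω = 68 × 0.994 × 2 / 2 = 67.59 kips.
n ≥ 378 / 67.59 = 5.592 → use 6 bolts.

6 bolts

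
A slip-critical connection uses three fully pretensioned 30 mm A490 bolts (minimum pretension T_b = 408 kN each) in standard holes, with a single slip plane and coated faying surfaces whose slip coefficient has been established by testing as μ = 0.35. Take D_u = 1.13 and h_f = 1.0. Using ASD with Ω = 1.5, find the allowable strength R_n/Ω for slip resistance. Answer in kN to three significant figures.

323 kN

R_n = μ · D_u · h_f · T_b · n_s · n_b = 0.35 × 1.13 × 1.0 × 408 × 1 × 3 = 484.1 kN.
Allowable strength R_n/Ω = 484.1 / 1.5 = 323 kN.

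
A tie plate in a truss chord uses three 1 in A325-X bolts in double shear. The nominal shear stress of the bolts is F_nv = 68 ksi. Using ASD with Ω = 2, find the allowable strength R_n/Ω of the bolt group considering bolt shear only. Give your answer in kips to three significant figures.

A_b = π × 1² / 4 = 0.7854 in².
R_n = F_nv · A_b · n · n_s = 68 × 0.7854 × 3 × 2 = 320.4 kips.
Allowable strength R_n/Ω = 320.4 / 2 = 160 kips.

160 kips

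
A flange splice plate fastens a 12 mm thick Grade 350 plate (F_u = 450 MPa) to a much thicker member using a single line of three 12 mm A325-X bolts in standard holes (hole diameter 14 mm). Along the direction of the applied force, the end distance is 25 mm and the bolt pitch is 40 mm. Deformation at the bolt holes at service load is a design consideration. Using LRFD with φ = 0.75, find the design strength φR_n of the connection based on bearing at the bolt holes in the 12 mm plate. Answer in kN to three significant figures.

Per bolt r_n = 1.2 l_c t F_u ≤ 2.4 d t F_u; upper limit = 2.4 × 12 × 12 × 450 / 1000 = 155.5 kN.
Edge bolt: l_c = 25 − 14/2 = 18 mm → 1.2 × 18 × 12 × 450 / 1000 = 116.6 → r_n = 116.6 kN.
Interior bolts: l_c = 40 − 14 = 26 mm → 1.2 × 26 × 12 × 450 / 1000 = 168.5 → r_n = 155.5 kN.
R_n = 1 × 116.6 + 2 × 155.5 = 427.7 kN.
Design strength φR_n = 0.75 × 427.7 = 321 kN.

321 kN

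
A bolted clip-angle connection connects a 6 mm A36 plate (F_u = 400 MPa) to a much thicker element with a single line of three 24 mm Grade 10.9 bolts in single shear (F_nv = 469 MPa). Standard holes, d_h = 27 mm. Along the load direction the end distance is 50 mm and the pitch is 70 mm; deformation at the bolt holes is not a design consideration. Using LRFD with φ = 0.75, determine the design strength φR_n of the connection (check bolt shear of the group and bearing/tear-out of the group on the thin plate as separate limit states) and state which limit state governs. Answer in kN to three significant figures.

Bolt shear: A_b = π·24²/4 = 452.4 mm²; R_n = 469 × 452.4 × 3 × 1 / 1000 = 636.5 kN → 0.75 × 636.5 = 477 kN.
Bearing (1.5 l_c t F_u ≤ 3.0 d t F_u): upper limit = 3.0·24·6·400 / 1000 = 172.8 kN.
  Edge l_c = 50 − 27/2 = 36.5 → r_n = 131.4 kN; interior l_c = 70 − 27 = 43 → r_n = 154.8 kN.
  R_n,bearing = 1·131.4 + 2·154.8 = 441 kN → 0.75 × 441 = 331 kN.
Bearing governs: 331 kN.

331 kN (bearing governs)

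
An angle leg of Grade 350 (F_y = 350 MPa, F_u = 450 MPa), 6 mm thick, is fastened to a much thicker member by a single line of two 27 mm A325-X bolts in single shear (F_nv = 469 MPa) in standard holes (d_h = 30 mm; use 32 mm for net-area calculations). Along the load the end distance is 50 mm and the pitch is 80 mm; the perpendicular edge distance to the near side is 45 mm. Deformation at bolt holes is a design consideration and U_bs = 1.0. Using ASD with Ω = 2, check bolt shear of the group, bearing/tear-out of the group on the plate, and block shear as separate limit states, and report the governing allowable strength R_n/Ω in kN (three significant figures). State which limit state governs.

Bolt shear: A_b = π·27²/4 = 572.6 mm²; R_n = 469 × 572.6 × 2 × 1 / 1000 = 537.1 kN → 537.1 / 2 = 269 kN.
Bearing: edge l_c = 35, r_n = 113.4 kN; interior l_c = 50, r_n = 162 kN; R_n = 113.4 + 1·162 = 275.4 kN → 138 kN.
Block shear: A_gv = 780, A_nv = 492, A_nt = 174 mm²; R_n = min(0.6F_uA_nv, 0.6F_yA_gv) + U_bs·F_u·A_nt = 211.1 kN → 106 kN.
Block shear governs: 106 kN.

106 kN (block shear governs)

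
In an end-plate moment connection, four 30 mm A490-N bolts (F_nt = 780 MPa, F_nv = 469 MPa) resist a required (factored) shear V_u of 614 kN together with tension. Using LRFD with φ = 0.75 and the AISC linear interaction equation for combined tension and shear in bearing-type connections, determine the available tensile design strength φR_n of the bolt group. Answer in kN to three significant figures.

1130 kN

A_b = π·30²/4 = 706.9 mm²; f_rv = 614 × 1000 / (4 × 706.9) = 217.2 MPa.
F'_nt = 1.3 F_nt − (F_nt / φF_nv) f_rv = 1.3·780 − (780/(0.75·469))·217.2 = 532.5 MPa, capped at F_nt → F'_nt = 532.5 MPa.
R_n = F'_nt · A_b · n = 532.5 × 706.9 × 4 / 1000 = 1505 kN.
Design strength φR_n = 0.75 × 1505 = 1130 kN.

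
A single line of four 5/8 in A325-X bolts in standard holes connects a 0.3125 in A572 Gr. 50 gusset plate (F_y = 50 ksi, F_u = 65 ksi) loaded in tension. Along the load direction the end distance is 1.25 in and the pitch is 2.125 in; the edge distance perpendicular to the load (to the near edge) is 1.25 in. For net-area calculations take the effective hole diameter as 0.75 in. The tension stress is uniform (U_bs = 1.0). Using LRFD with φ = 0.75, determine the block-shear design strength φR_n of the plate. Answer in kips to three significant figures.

59 kips

Shear plane L_v = 1.25 + 3·2.125 = 7.625 in; A_gv = 7.625 × 0.3125 = 2.383 in².
A_nv = (7.625 − 3.5·0.75) × 0.3125 = 1.562 in².
A_nt = (1.25 − 0.5·0.75) × 0.3125 = 0.2734 in².
0.6 F_u A_nv = 60.94 kips; 0.6 F_y A_gv = 71.48 kips → shear rupture governs the shear term.
R_n = 60.94 + 1.0 × 65 × 0.2734 = 78.71 kips.
Design strength φR_n = 0.75 × 78.71 = 59 kips.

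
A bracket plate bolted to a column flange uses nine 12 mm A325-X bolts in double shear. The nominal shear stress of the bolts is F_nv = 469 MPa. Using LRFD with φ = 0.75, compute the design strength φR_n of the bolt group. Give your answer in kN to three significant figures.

716 kN

A_b = π × 12² / 4 = 113.1 mm².
R_n = F_nv · A_b · n · n_s = 469 × 113.1 × 9 × 2 / 1000 = 954.8 kN.
Design strength φR_n = 0.75 × 954.8 = 716 kN.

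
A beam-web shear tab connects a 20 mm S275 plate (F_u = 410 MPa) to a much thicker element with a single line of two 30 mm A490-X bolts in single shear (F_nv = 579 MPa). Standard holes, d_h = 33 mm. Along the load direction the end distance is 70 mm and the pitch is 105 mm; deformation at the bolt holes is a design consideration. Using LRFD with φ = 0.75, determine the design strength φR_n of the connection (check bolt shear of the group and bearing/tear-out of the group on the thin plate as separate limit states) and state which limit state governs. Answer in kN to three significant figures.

Bolt shear: A_b = π·30²/4 = 706.9 mm²; R_n = 579 × 706.9 × 2 × 1 / 1000 = 818.5 kN → 0.75 × 818.5 = 614 kN.
Bearing (1.2 l_c t F_u ≤ 2.4 d t F_u): upper limit = 2.4·30·20·410 / 1000 = 590.4 kN.
  Edge l_c = 70 − 33/2 = 53.5 → r_n = 526.4 kN; interior l_c = 105 − 33 = 72 → r_n = 590.4 kN.
  R_n,bearing = 1·526.4 + 1·590.4 = 1117 kN → 0.75 × 1117 = 838 kN.
Bolt shear governs: 614 kN.

614 kN (bolt shear governs)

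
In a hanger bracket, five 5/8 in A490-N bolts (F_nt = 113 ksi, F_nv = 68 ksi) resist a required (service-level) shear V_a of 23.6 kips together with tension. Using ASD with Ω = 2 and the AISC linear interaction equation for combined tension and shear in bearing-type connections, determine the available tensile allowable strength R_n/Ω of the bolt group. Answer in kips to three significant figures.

A_b = π·0.625²/4 = 0.3068 in²; f_rv = 23.6 / (5 × 0.3068) = 15.38 ksi.
F'_nt = 1.3 F_nt − (Ω F_nt / F_nv) f_rv = 1.3·113 − (2·113/68)·15.38 = 95.77 ksi, capped at F_nt → F'_nt = 95.77 ksi.
R_n = F'_nt · A_b · n = 95.77 × 0.3068 × 5 = 146.9 kips.
Allowable strength R_n/Ω = 146.9 / 2 = 73.5 kips.

73.5 kips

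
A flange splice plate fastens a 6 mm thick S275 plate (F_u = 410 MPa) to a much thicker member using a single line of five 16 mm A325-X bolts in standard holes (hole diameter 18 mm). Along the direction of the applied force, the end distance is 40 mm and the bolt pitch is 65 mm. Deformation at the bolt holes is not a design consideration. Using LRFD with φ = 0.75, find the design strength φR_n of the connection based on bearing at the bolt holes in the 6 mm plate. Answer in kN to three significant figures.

440 kN

Per bolt r_n = 1.5 l_c t F_u ≤ 3.0 d t F_u; upper limit = 3.0 × 16 × 6 × 410 / 1000 = 118.1 kN.
Edge bolt: l_c = 40 − 18/2 = 31 mm → 1.5 × 31 × 6 × 410 / 1000 = 114.4 → r_n = 114.4 kN.
Interior bolts: l_c = 65 − 18 = 47 mm → 1.5 × 47 × 6 × 410 / 1000 = 173.4 → r_n = 118.1 kN.
R_n = 1 × 114.4 + 4 × 118.1 = 586.7 kN.
Design strength φR_n = 0.75 × 586.7 = 440 kN.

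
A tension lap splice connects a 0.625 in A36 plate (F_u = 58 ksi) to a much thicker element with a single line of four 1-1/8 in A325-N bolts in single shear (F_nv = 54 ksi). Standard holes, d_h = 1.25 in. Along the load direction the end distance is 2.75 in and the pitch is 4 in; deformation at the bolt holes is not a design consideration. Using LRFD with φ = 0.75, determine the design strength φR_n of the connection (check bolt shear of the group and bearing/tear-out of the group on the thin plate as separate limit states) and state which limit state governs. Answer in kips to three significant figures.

Bolt shear: A_b = π·1.125²/4 = 0.994 in²; R_n = 54 × 0.994 × 4 × 1 = 214.7 kips → 0.75 × 214.7 = 161 kips.
Bearing (1.5 l_c t F_u ≤ 3.0 d t F_u): upper limit = 3.0·1.125·0.625·58 = 122.3 kips.
  Edge l_c = 2.75 − 1.25/2 = 2.125 → r_n = 115.5 kips; interior l_c = 4 − 1.25 = 2.75 → r_n = 122.3 kips.
  R_n,bearing = 1·115.5 + 3·122.3 = 482.6 kips → 0.75 × 482.6 = 362 kips.
Bolt shear governs: 161 kips.

161 kips (bolt shear governs)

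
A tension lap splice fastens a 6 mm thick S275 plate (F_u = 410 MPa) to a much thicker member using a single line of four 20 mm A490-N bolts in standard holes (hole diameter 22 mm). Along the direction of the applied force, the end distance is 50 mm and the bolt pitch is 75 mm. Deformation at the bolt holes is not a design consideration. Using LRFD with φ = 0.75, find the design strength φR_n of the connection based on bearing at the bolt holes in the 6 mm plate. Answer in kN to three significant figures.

440 kN

Per bolt r_n = 1.5 l_c t F_u ≤ 3.0 d t F_u; upper limit = 3.0 × 20 × 6 × 410 / 1000 = 147.6 kN.
Edge bolt: l_c = 50 − 22/2 = 39 mm → 1.5 × 39 × 6 × 410 / 1000 = 143.9 → r_n = 143.9 kN.
Interior bolts: l_c = 75 − 22 = 53 mm → 1.5 × 53 × 6 × 410 / 1000 = 195.6 → r_n = 147.6 kN.
R_n = 1 × 143.9 + 3 × 147.6 = 586.7 kN.
Design strength φR_n = 0.75 × 586.7 = 440 kN.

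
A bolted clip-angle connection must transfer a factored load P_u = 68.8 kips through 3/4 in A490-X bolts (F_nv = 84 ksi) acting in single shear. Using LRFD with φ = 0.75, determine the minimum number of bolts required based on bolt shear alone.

A_b = π·0.75²/4 = 0.4418 in².
Per-bolt design strength φR_n = 0.75 × 84 × 0.4418 × 1 = 27.83 kips.
n ≥ 68.8 / 27.83 = 2.472 → use 3 bolts.

3 bolts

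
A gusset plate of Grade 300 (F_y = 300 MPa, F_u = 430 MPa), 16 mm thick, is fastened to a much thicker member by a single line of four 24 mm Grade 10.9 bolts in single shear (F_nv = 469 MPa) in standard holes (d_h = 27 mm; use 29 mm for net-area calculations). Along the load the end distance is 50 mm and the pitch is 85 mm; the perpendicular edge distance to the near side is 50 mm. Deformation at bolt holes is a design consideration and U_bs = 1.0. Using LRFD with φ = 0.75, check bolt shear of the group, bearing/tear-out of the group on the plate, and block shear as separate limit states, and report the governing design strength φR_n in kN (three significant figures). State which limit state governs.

Bolt shear: A_b = π·24²/4 = 452.4 mm²; R_n = 469 × 452.4 × 4 × 1 / 1000 = 848.7 kN → 0.75 × 848.7 = 637 kN.
Bearing: edge l_c = 36.5, r_n = 301.3 kN; interior l_c = 58, r_n = 396.3 kN; R_n = 301.3 + 3·396.3 = 1490 kN → 1120 kN.
Block shear: A_gv = 4880, A_nv = 3256, A_nt = 568 mm²; R_n = min(0.6F_uA_nv, 0.6F_yA_gv) + U_bs·F_u·A_nt = 1084 kN → 813 kN.
Bolt shear governs: 637 kN.

637 kN (bolt shear governs)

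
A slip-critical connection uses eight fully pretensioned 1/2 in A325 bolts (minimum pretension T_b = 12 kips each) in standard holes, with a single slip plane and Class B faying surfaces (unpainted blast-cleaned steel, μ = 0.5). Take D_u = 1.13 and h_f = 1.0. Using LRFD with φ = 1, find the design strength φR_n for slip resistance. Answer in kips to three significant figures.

R_n = μ · D_u · h_f · T_b · n_s · n_b = 0.5 × 1.13 × 1.0 × 12 × 1 × 8 = 54.24 kips.
Design strength φR_n = 1 × 54.24 = 54.2 kips.

54.2 kips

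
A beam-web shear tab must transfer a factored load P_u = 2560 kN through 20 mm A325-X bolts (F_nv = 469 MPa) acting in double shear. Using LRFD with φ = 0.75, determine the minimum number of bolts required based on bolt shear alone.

12 bolts

A_b = π·20²/4 = 314.2 mm².
Per-bolt design strength φR_n = 0.75 × 469 × 314.2 × 2 / 1000 = 221 kN.
n ≥ 2560 / 221 = 11.58 → use 12 bolts.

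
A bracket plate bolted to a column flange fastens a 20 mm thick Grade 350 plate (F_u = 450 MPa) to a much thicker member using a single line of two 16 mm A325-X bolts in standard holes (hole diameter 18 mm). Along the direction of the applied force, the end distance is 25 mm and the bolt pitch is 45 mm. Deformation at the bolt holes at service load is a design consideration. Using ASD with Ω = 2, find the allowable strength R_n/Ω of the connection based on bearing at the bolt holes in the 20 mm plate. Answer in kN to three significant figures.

232 kN

Per bolt r_n = 1.2 l_c t F_u ≤ 2.4 d t F_u; upper limit = 2.4 × 16 × 20 × 450 / 1000 = 345.6 kN.
Edge bolt: l_c = 25 − 18/2 = 16 mm → 1.2 × 16 × 20 × 450 / 1000 = 172.8 → r_n = 172.8 kN.
Interior bolts: l_c = 45 − 18 = 27 mm → 1.2 × 27 × 20 × 450 / 1000 = 291.6 → r_n = 291.6 kN.
R_n = 1 × 172.8 + 1 × 291.6 = 464.4 kN.
Allowable strength R_n/Ω = 464.4 / 2 = 232 kN.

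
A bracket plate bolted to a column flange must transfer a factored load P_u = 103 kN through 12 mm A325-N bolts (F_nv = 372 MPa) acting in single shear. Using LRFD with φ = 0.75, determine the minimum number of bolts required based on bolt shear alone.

4 bolts

A_b = π·12²/4 = 113.1 mm².
Per-bolt design strength φR_n = 0.75 × 372 × 113.1 × 1 / 1000 = 31.55 kN.
n ≥ 103 / 31.55 = 3.264 → use 4 bolts.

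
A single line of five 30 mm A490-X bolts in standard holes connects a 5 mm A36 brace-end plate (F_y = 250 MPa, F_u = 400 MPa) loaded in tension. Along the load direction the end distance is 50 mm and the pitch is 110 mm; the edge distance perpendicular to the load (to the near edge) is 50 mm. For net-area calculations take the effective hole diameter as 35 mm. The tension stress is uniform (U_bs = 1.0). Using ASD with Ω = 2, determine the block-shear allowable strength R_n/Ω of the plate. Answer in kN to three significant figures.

216 kN

Shear plane L_v = 50 + 4·110 = 490 mm; A_gv = 490 × 5 = 2450 mm².
A_nv = (490 − 4.5·35) × 5 = 1662 mm².
A_nt = (50 − 0.5·35) × 5 = 162.5 mm².
0.6 F_u A_nv = 399 kN; 0.6 F_y A_gv = 367.5 kN → shear yielding governs the shear term.
R_n = 367.5 + 1.0 × 400 × 162.5 / 1000 = 432.5 kN.
Allowable strength R_n/Ω = 432.5 / 2 = 216 kN.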